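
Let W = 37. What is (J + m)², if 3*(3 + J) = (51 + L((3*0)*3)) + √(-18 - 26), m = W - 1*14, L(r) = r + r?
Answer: 12277/9 + 148*I*√11/3 ≈ 1364.1 + 163.62*I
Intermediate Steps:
L(r) = 2*r
m = 23 (m = 37 - 1*14 = 37 - 14 = 23)
J = 14 + 2*I*√11/3 (J = -3 + ((51 + 2*((3*0)*3)) + √(-18 - 26))/3 = -3 + ((51 + 2*(0*3)) + √(-44))/3 = -3 + ((51 + 2*0) + 2*I*√11)/3 = -3 + ((51 + 0) + 2*I*√11)/3 = -3 + (51 + 2*I*√11)/3 = -3 + (17 + 2*I*√11/3) = 14 + 2*I*√11/3 ≈ 14.0 + 2.2111*I)
(J + m)² = ((14 + 2*I*√11/3) + 23)² = (37 + 2*I*√11/3)²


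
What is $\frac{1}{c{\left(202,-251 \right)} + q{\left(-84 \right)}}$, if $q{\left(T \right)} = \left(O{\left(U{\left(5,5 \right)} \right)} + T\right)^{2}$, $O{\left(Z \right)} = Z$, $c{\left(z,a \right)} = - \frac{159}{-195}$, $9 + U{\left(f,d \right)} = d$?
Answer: $\frac{65}{503413} \approx 0.00012912$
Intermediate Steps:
$U{\left(f,d \right)} = -9 + d$
$c{\left(z,a \right)} = \frac{53}{65}$ ($c{\left(z,a \right)} = \left(-159\right) \left(- \frac{1}{195}\right) = \frac{53}{65}$)
$q{\left(T \right)} = \left(-4 + T\right)^{2}$ ($q{\left(T \right)} = \left(\left(-9 + 5\right) + T\right)^{2} = \left(-4 + T\right)^{2}$)
$\frac{1}{c{\left(202,-251 \right)} + q{\left(-84 \right)}} = \frac{1}{\frac{53}{65} + \left(-4 - 84\right)^{2}} = \frac{1}{\frac{53}{65} + \left(-88\right)^{2}} = \frac{1}{\frac{53}{65} + 7744} = \frac{1}{\frac{503413}{65}} = \frac{65}{503413}$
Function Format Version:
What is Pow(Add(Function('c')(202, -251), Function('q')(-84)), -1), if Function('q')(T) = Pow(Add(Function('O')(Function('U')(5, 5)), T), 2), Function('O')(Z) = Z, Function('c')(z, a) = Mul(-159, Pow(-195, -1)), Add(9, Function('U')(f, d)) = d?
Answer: Rational(65, 503413) ≈ 0.00012912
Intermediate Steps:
Function('U')(f, d) = Add(-9, d)
Function('c')(z, a) = Rational(53, 65) (Function('c')(z, a) = Mul(-159, Rational(-1, 195)) = Rational(53, 65))
Function('q')(T) = Pow(Add(-4, T), 2) (Function('q')(T) = Pow(Add(Add(-9, 5), T), 2) = Pow(Add(-4, T), 2))
Pow(Add(Function('c')(202, -251), Function('q')(-84)), -1) = Pow(Add(Rational(53, 65), Pow(Add(-4, -84), 2)), -1) = Pow(Add(Rational(53, 65), Pow(-88, 2)), -1) = Pow(Add(Rational(53, 65), 7744), -1) = Pow(Rational(503413, 65), -1) = Rational(65, 503413)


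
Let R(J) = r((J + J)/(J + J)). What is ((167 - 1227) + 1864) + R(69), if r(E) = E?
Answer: 805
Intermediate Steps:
R(J) = 1 (R(J) = (J + J)/(J + J) = (2*J)/((2*J)) = (2*J)*(1/(2*J)) = 1)
((167 - 1227) + 1864) + R(69) = ((167 - 1227) + 1864) + 1 = (-1060 + 1864) + 1 = 804 + 1 = 805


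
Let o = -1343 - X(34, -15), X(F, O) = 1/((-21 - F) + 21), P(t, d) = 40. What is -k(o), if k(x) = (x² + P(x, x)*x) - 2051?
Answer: -2020457005/1156 ≈ -1.7478e+6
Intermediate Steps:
X(F, O) = -1/F (X(F, O) = 1/(-F) = -1/F)
o = -45661/34 (o = -1343 - (-1)/34 = -1343 - 1*(-1/34) = -1343 + 1/34 = -45661/34 ≈ -1343.0)
k(x) = -2051 + x² + 40*x (k(x) = (x² + 40*x) - 2051 = -2051 + x² + 40*x)
-k(o) = -(-2051 + (-45661/34)² + 40*(-45661/34)) = -(-2051 + 2084926921/1156 - 913220/17) = -1*2020457005/1156 = -2020457005/1156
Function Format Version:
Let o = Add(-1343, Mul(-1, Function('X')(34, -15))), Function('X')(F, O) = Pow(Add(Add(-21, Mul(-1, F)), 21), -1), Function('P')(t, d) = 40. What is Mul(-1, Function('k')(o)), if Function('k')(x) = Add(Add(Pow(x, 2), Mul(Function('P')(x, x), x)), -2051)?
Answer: Rational(-2020457005, 1156) ≈ -1.7478e+6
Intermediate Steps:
Function('X')(F, O) = Mul(-1, Pow(F, -1)) (Function('X')(F, O) = Pow(Mul(-1, F), -1) = Mul(-1, Pow(F, -1)))
o = Rational(-45661, 34) (o = Add(-1343, Mul(-1, Mul(-1, Pow(34, -1)))) = Add(-1343, Mul(-1, Mul(-1, Rational(1, 34)))) = Add(-1343, Mul(-1, Rational(-1, 34))) = Add(-1343, Rational(1, 34)) = Rational(-45661, 34) ≈ -1343.0)
Function('k')(x) = Add(-2051, Pow(x, 2), Mul(40, x)) (Function('k')(x) = Add(Add(Pow(x, 2), Mul(40, x)), -2051) = Add(-2051, Pow(x, 2), Mul(40, x)))
Mul(-1, Function('k')(o)) = Mul(-1, Add(-2051, Pow(Rational(-45661, 34), 2), Mul(40, Rational(-45661, 34)))) = Mul(-1, Add(-2051, Rational(2084926921, 1156), Rational(-913220, 17))) = Mul(-1, Rational(2020457005, 1156)) = Rational(-2020457005, 1156)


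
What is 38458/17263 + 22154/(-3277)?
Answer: -256417636/56570851 ≈ -4.5327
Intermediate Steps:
38458/17263 + 22154/(-3277) = 38458*(1/17263) + 22154*(-1/3277) = 38458/17263 - 22154/3277 = -256417636/56570851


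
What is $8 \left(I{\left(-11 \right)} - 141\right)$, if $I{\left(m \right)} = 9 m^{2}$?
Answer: $7584$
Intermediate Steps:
$8 \left(I{\left(-11 \right)} - 141\right) = 8 \left(9 \left(-11\right)^{2} - 141\right) = 8 \left(9 \cdot 121 - 141\right) = 8 \left(1089 - 141\right) = 8 \cdot 948 = 7584$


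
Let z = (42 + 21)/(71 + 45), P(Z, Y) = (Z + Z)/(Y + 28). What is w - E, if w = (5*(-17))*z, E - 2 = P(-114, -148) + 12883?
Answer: -7501177/580 ≈ -12933.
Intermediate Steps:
P(Z, Y) = 2*Z/(28 + Y) (P(Z, Y) = (2*Z)/(28 + Y) = 2*Z/(28 + Y))
E = 128869/10 (E = 2 + (2*(-114)/(28 - 148) + 12883) = 2 + (2*(-114)/(-120) + 12883) = 2 + (2*(-114)*(-1/120) + 12883) = 2 + (19/10 + 12883) = 2 + 128849/10 = 128869/10 ≈ 12887.)
z = 63/116 ≈ 0.54310
w = -5355/116 (w = (5*(-17))*(63/116) = -85*63/116 = -5355/116 ≈ -46.164)
w - E = -5355/116 - 1*128869/10 = -5355/116 - 128869/10 = -7501177/580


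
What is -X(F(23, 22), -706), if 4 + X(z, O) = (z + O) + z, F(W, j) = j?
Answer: 666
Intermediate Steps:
X(z, O) = -4 + O + 2*z (X(z, O) = -4 + ((z + O) + z) = -4 + ((O + z) + z) = -4 + (O + 2*z) = -4 + O + 2*z)
-X(F(23, 22), -706) = -(-4 - 706 + 2*22) = -(-4 - 706 + 44) = -1*(-666) = 666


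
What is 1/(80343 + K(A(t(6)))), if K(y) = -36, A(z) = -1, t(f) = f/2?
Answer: 1/80307 ≈ 1.2452e-5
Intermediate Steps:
t(f) = f/2 (t(f) = f*(½) = f/2)
1/(80343 + K(A(t(6)))) = 1/(80343 - 36) = 1/80307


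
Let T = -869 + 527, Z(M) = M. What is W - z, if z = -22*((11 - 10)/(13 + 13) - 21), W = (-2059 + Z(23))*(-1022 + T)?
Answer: 36096357/13 ≈ 2.7766e+6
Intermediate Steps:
T = -342
W = 2777104 (W = (-2059 + 23)*(-1022 - 342) = -2036*(-1364) = 2777104)
z = 5995/13 (z = -22*(1/26 - 21) = -22*(-545/26) = 5995/13 ≈ 461.15)
W - z = 2777104 - 1*5995/13 = 2777104 - 5995/13 = 36096357/13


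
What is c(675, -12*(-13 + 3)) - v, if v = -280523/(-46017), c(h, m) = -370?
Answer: -17306813/46017 ≈ -376.10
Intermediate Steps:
v = 280523/46017 (v = -280523*(-1/46017) = 280523/46017 ≈ 6.0961)
c(675, -12*(-13 + 3)) - v = -370 - 1*280523/46017 = -370 - 280523/46017 = -17306813/46017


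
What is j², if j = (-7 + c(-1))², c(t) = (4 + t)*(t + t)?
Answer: 28561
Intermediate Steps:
c(t) = 2*t*(4 + t) (c(t) = (4 + t)*(2*t) = 2*t*(4 + t))
j = 169 (j = (-7 + 2*(-1)*(4 - 1))² = (-7 + 2*(-1)*3)² = (-7 - 6)² = (-13)² = 169)
j² = 169² = 28561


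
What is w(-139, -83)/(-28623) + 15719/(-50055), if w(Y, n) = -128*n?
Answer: -6962477/10161165 ≈ -0.68520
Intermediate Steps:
w(-139, -83)/(-28623) + 15719/(-50055) = -128*(-83)/(-28623) + 15719/(-50055) = 10624*(-1/28623) + 15719*(-1/50055) = -10624/28623 - 15719/50055 = -6962477/10161165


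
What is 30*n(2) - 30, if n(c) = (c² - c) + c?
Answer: 90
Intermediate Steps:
n(c) = c²
30*n(2) - 30 = 30*2² - 30 = 30*4 - 30 = 120 - 30 = 90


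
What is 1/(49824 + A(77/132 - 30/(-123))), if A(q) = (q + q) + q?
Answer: 164/8171543 ≈ 2.0070e-5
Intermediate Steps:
A(q) = 3*q (A(q) = 2*q + q = 3*q)
1/(49824 + A(77/132 - 30/(-123))) = 1/(49824 + 3*(77/132 - 30/(-123))) = 1/(49824 + 3*(77*(1/132) - 30*(-1/123))) = 1/(49824 + 3*(7/12 + 10/41)) = 1/(49824 + 3*(407/492)) = 1/(49824 + 407/164) = 1/(8171543/164) = 164/8171543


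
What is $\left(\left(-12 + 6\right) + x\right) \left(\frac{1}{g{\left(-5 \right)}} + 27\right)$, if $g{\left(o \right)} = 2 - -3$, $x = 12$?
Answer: $\frac{816}{5} \approx 163.2$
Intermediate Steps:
$g{\left(o \right)} = 5$ ($g{\left(o \right)} = 2 + 3 = 5$)
$\left(\left(-12 + 6\right) + x\right) \left(\frac{1}{g{\left(-5 \right)}} + 27\right) = \left(\left(-12 + 6\right) + 12\right) \left(\frac{1}{5} + 27\right) = \left(-6 + 12\right) \left(\frac{1}{5} + 27\right) = 6 \cdot \frac{136}{5} = \frac{816}{5}$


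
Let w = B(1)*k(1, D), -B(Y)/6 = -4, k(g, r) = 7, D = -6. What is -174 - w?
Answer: -342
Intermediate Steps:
B(Y) = 24 (B(Y) = -6*(-4) = 24)
w = 168 (w = 24*7 = 168)
-174 - w = -174 - 1*168 = -174 - 168 = -342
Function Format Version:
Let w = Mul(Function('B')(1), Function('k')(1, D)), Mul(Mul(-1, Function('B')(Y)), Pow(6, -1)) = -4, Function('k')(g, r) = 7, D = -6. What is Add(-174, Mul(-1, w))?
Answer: -342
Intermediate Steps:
Function('B')(Y) = 24 (Function('B')(Y) = Mul(-6, -4) = 24)
w = 168 (w = Mul(24, 7) = 168)
Add(-174, Mul(-1, w)) = Add(-174, Mul(-1, 168)) = Add(-174, -168) = -342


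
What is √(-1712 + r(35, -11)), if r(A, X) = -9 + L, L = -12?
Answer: I*√1733 ≈ 41.629*I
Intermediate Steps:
r(A, X) = -21 (r(A, X) = -9 - 12 = -21)
√(-1712 + r(35, -11)) = √(-1712 - 21) = √(-1733) = I*√1733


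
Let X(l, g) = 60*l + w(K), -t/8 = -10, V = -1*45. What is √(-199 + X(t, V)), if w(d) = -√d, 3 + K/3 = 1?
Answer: √(4601 - I*√6) ≈ 67.831 - 0.0181*I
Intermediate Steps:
K = -6 (K = -9 + 3*1 = -9 + 3 = -6)
V = -45
t = 80 (t = -8*(-10) = 80)
X(l, g) = 60*l - I*√6 (X(l, g) = 60*l - √(-6) = 60*l - I*√6)
√(-199 + X(t, V)) = √(-199 + (60*80 - I*√6)) = √(-199 + (4800 - I*√6)) = √(4601 - I*√6)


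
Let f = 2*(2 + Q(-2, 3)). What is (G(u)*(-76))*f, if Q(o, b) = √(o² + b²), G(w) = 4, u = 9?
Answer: -1216 - 608*√13 ≈ -3408.2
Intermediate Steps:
Q(o, b) = √(b² + o²)
f = 4 + 2*√13 (f = 2*(2 + √(3² + (-2)²)) = 2*(2 + √(9 + 4)) = 2*(2 + √13) = 4 + 2*√13 ≈ 11.211)
(G(u)*(-76))*f = (4*(-76))*(4 + 2*√13) = -304*(4 + 2*√13) = -1216 - 608*√13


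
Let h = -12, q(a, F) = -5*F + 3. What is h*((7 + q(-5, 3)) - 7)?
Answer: 144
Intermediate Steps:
q(a, F) = 3 - 5*F
h*((7 + q(-5, 3)) - 7) = -12*((7 + (3 - 5*3)) - 7) = -12*((7 + (3 - 15)) - 7) = -12*((7 - 12) - 7) = -12*(-5 - 7) = -12*(-12) = 144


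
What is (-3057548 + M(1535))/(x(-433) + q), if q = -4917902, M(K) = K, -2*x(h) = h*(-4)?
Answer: 3056013/4918768 ≈ 0.62130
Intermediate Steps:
x(h) = 2*h (x(h) = -h*(-4)/2 = -(-2)*h = 2*h)
(-3057548 + M(1535))/(x(-433) + q) = (-3057548 + 1535)/(2*(-433) - 4917902) = -3056013/(-866 - 4917902) = -3056013/(-4918768) = -3056013*(-1/4918768) = 3056013/4918768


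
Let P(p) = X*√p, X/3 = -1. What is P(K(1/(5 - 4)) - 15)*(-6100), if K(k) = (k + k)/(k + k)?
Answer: 18300*I*√14 ≈ 68472.0*I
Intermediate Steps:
X = -3 (X = 3*(-1) = -3)
K(k) = 1 (K(k) = (2*k)/((2*k)) = (2*k)*(1/(2*k)) = 1)
P(p) = -3*√p
P(K(1/(5 - 4)) - 15)*(-6100) = -3*√(1 - 15)*(-6100) = -3*I*√14*(-6100) = 18300*I*√14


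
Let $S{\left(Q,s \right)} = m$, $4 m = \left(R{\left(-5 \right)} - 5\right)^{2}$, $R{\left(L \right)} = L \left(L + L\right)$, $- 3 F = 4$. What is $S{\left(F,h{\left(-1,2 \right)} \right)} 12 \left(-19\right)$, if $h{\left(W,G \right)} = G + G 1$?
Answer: $-115425$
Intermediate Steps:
$F = - \frac{4}{3}$ ($F = \left(- \frac{1}{3}\right) 4 = - \frac{4}{3} \approx -1.3333$)
$R{\left(L \right)} = 2 L^{2}$ ($R{\left(L \right)} = L 2 L = 2 L^{2}$)
$h{\left(W,G \right)} = 2 G$ ($h{\left(W,G \right)} = G + G = 2 G$)
$m = \frac{2025}{4}$ ($m = \frac{\left(2 \left(-5\right)^{2} - 5\right)^{2}}{4} = \frac{\left(2 \cdot 25 - 5\right)^{2}}{4} = \frac{\left(50 - 5\right)^{2}}{4} = \frac{45^{2}}{4} = \frac{1}{4} \cdot 2025 = \frac{2025}{4} \approx 506.25$)
$S{\left(Q,s \right)} = \frac{2025}{4}$
$S{\left(F,h{\left(-1,2 \right)} \right)} 12 \left(-19\right) = \frac{2025}{4} \cdot 12 \left(-19\right) = 6075 \left(-19\right) = -115425$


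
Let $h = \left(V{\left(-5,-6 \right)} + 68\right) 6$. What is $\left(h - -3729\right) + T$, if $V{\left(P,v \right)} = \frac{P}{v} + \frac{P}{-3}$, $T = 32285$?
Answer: $36437$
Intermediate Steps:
$V{\left(P,v \right)} = - \frac{P}{3} + \frac{P}{v}$ ($V{\left(P,v \right)} = \frac{P}{v} + P \left(- \frac{1}{3}\right) = \frac{P}{v} - \frac{P}{3} = - \frac{P}{3} + \frac{P}{v}$)
$h = 423$ ($h = \left(\left(\left(- \frac{1}{3}\right) \left(-5\right) - \frac{5}{-6}\right) + 68\right) 6 = \left(\left(\frac{5}{3} - - \frac{5}{6}\right) + 68\right) 6 = \left(\left(\frac{5}{3} + \frac{5}{6}\right) + 68\right) 6 = \left(\frac{5}{2} + 68\right) 6 = \frac{141}{2} \cdot 6 = 423$)
$\left(h - -3729\right) + T = \left(423 - -3729\right) + 32285 = \left(423 + 3729\right) + 32285 = 4152 + 32285 = 36437$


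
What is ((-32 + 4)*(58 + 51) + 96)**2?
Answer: 8737936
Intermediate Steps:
((-32 + 4)*(58 + 51) + 96)**2 = (-28*109 + 96)**2 = (-3052 + 96)**2 = (-2956)**2 = 8737936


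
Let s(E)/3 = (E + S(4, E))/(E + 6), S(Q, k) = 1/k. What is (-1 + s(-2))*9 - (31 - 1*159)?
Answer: 817/8 ≈ 102.13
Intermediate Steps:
s(E) = 3*(E + 1/E)/(6 + E) (s(E) = 3*((E + 1/E)/(E + 6)) = 3*((E + 1/E)/(6 + E)) = 3*(E + 1/E)/(6 + E))
(-1 + s(-2))*9 - (31 - 1*159) = (-1 + 3*(1 + (-2)²)/(-2*(6 - 2)))*9 - (31 - 1*159) = (-1 + 3*(-½)*(1 + 4)/4)*9 - (31 - 159) = (-1 + 3*(-½)*(¼)*5)*9 - 1*(-128) = (-1 - 15/8)*9 + 128 = -23/8*9 + 128 = -207/8 + 128 = 817/8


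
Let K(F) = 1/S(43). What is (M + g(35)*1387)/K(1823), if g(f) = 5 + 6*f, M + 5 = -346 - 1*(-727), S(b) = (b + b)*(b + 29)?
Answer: 1848813552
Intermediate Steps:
S(b) = 2*b*(29 + b) (S(b) = (2*b)*(29 + b) = 2*b*(29 + b))
M = 376 (M = -5 + (-346 - 1*(-727)) = -5 + (-346 + 727) = -5 + 381 = 376)
K(F) = 1/6192 (K(F) = 1/(2*43*(29 + 43)) = 1/(2*43*72) = 1/6192)
(M + g(35)*1387)/K(1823) = (376 + (5 + 6*35)*1387)/(1/6192) = (376 + (5 + 210)*1387)*6192 = (376 + 215*1387)*6192 = (376 + 298205)*6192 = 298581*6192 = 1848813552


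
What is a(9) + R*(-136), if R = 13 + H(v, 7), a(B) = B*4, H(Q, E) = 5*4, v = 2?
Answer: -4452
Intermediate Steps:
H(Q, E) = 20
a(B) = 4*B
R = 33 (R = 13 + 20 = 33)
a(9) + R*(-136) = 4*9 + 33*(-136) = 36 - 4488 = -4452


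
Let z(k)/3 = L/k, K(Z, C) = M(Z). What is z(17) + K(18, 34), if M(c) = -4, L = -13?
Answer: -107/17 ≈ -6.2941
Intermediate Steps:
K(Z, C) = -4
z(k) = -39/k (z(k) = 3*(-13/k) = -39/k)
z(17) + K(18, 34) = -39/17 - 4 = -107/17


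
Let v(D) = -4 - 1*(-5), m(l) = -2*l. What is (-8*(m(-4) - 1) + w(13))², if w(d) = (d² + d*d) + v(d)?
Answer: 80089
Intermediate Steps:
v(D) = 1 (v(D) = -4 + 5 = 1)
w(d) = 1 + 2*d² (w(d) = (d² + d*d) + 1 = (d² + d²) + 1 = 2*d² + 1 = 1 + 2*d²)
(-8*(m(-4) - 1) + w(13))² = (-8*(-2*(-4) - 1) + (1 + 2*13²))² = (-8*(8 - 1) + (1 + 2*169))² = (-8*7 + (1 + 338))² = (-56 + 339)² = 283² = 80089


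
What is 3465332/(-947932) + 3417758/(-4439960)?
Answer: -2328217205397/526097520340 ≈ -4.4254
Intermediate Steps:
3465332/(-947932) + 3417758/(-4439960) = 3465332*(-1/947932) + 3417758*(-1/4439960) = -866333/236983 - 1708879/2219980 = -2328217205397/526097520340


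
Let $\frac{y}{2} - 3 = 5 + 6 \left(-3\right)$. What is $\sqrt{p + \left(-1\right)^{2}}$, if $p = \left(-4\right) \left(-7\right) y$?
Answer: $i \sqrt{559} \approx 23.643 i$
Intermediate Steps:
$y = -20$ ($y = 6 + 2 \left(5 + 6 \left(-3\right)\right) = 6 + 2 \left(5 - 18\right) = 6 + 2 \left(-13\right) = 6 - 26 = -20$)
$p = -560$ ($p = \left(-4\right) \left(-7\right) \left(-20\right) = 28 \left(-20\right) = -560$)
$\sqrt{p + \left(-1\right)^{2}} = \sqrt{-560 + \left(-1\right)^{2}} = \sqrt{-560 + 1} = \sqrt{-559} = i \sqrt{559}$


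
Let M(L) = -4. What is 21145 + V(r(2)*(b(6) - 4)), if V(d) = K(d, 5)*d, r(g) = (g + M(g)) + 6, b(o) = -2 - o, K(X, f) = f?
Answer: 20905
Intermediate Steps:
r(g) = 2 + g (r(g) = (g - 4) + 6 = (-4 + g) + 6 = 2 + g)
V(d) = 5*d
21145 + V(r(2)*(b(6) - 4)) = 21145 + 5*((2 + 2)*((-2 - 1*6) - 4)) = 21145 + 5*(4*((-2 - 6) - 4)) = 21145 + 5*(4*(-8 - 4)) = 21145 + 5*(4*(-12)) = 21145 + 5*(-48) = 21145 - 240 = 20905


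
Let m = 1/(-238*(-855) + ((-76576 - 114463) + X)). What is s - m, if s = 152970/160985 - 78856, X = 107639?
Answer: -304896025235617/3866537730 ≈ -78855.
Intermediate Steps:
s = -2538896038/32197 (s = 152970*(1/160985) - 78856 = 30594/32197 - 78856 = -2538896038/32197 ≈ -78855.)
m = 1/120090 (m = 1/(-238*(-855) + ((-76576 - 114463) + 107639)) = 1/(203490 + (-191039 + 107639)) = 1/(203490 - 83400) = 1/120090 ≈ 8.3271e-6)
s - m = -2538896038/32197 - 1*1/120090 = -2538896038/32197 - 1/120090 = -304896025235617/3866537730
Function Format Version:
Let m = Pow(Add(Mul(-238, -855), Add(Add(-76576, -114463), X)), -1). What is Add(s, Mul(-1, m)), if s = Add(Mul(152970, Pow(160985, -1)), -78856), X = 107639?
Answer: Rational(-304896025235617, 3866537730) ≈ -78855.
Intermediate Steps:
s = Rational(-2538896038, 32197) (s = Add(Mul(152970, Rational(1, 160985)), -78856) = Add(Rational(30594, 32197), -78856) = Rational(-2538896038, 32197) ≈ -78855.)
m = Rational(1, 120090) (m = Pow(Add(Mul(-238, -855), Add(Add(-76576, -114463), 107639)), -1) = Pow(Add(203490, Add(-191039, 107639)), -1) = Pow(Add(203490, -83400), -1) = Pow(120090, -1) = Rational(1, 120090) ≈ 8.3271e-6)
Add(s, Mul(-1, m)) = Add(Rational(-2538896038, 32197), Mul(-1, Rational(1, 120090))) = Add(Rational(-2538896038, 32197), Rational(-1, 120090)) = Rational(-304896025235617, 3866537730)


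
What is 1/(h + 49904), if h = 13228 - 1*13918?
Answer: 1/49214 ≈ 2.0319e-5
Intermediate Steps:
h = -690 (h = 13228 - 13918 = -690)
1/(h + 49904) = 1/(-690 + 49904) = 1/49214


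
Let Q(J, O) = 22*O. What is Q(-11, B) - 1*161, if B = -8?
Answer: -337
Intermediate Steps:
Q(-11, B) - 1*161 = 22*(-8) - 1*161 = -176 - 161 = -337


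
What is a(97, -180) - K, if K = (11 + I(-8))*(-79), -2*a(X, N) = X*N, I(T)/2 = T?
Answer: 8335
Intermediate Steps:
I(T) = 2*T
a(X, N) = -N*X/2 (a(X, N) = -X*N/2 = -N*X/2)
K = 395 (K = (11 + 2*(-8))*(-79) = (11 - 16)*(-79) = -5*(-79) = 395)
a(97, -180) - K = -1/2*(-180)*97 - 1*395 = 8730 - 395 = 8335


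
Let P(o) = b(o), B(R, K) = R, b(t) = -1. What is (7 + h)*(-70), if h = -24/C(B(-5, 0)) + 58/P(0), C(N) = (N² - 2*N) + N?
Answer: 3626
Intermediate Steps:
P(o) = -1
C(N) = N² - N
h = -294/5 (h = -24*(-1/(5*(-1 - 5))) + 58/(-1) = -24/((-5*(-6))) + 58*(-1) = -24/30 - 58 = -24*1/30 - 58 = -⅘ - 58 = -294/5 ≈ -58.800)
(7 + h)*(-70) = (7 - 294/5)*(-70) = -259/5*(-70) = 3626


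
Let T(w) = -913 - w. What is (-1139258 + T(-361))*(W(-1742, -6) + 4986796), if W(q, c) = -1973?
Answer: -5681751103630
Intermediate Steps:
(-1139258 + T(-361))*(W(-1742, -6) + 4986796) = (-1139258 + (-913 - 1*(-361)))*(-1973 + 4986796) = (-1139258 + (-913 + 361))*4984823 = (-1139258 - 552)*4984823 = -1139810*4984823 = -5681751103630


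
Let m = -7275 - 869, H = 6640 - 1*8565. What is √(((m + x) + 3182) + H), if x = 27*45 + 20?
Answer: 6*I*√157 ≈ 75.18*I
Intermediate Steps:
H = -1925 (H = 6640 - 8565 = -1925)
m = -8144
x = 1235 (x = 1215 + 20 = 1235)
√(((m + x) + 3182) + H) = √(((-8144 + 1235) + 3182) - 1925) = √((-6909 + 3182) - 1925) = √(-3727 - 1925) = √(-5652) = 6*I*√157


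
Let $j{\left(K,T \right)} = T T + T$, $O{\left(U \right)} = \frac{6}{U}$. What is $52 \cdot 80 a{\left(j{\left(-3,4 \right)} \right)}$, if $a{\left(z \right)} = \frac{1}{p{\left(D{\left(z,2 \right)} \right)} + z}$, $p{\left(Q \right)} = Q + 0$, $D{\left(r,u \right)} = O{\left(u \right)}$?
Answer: $\frac{4160}{23} \approx 180.87$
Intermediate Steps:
$D{\left(r,u \right)} = \frac{6}{u}$
$p{\left(Q \right)} = Q$
$j{\left(K,T \right)} = T + T^{2}$ ($j{\left(K,T \right)} = T^{2} + T = T + T^{2}$)
$a{\left(z \right)} = \frac{1}{3 + z}$ ($a{\left(z \right)} = \frac{1}{\frac{6}{2} + z} = \frac{1}{6 \cdot \frac{1}{2} + z} = \frac{1}{3 + z}$)
$52 \cdot 80 a{\left(j{\left(-3,4 \right)} \right)} = \frac{52 \cdot 80}{3 + 4 \left(1 + 4\right)} = \frac{4160}{3 + 4 \cdot 5} = \frac{4160}{3 + 20} = \frac{4160}{23}$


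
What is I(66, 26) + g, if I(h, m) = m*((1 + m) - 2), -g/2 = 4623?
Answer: -8596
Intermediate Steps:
g = -9246 (g = -2*4623 = -9246)
I(h, m) = m*(-1 + m)
I(66, 26) + g = 26*(-1 + 26) - 9246 = 26*25 - 9246 = 650 - 9246 = -8596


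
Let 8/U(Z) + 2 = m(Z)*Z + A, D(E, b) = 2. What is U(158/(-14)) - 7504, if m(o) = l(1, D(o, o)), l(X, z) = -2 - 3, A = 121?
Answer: -2303714/307 ≈ -7504.0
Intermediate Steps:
l(X, z) = -5
m(o) = -5
U(Z) = 8/(119 - 5*Z) (U(Z) = 8/(-2 + (-5*Z + 121)) = 8/(-2 + (121 - 5*Z)) = 8/(119 - 5*Z))
U(158/(-14)) - 7504 = 8/(119 - 790/(-14)) - 7504 = 8/(119 - 790*(-1)/14) - 7504 = 8/(119 - 5*(-79/7)) - 7504 = 8/(119 + 395/7) - 7504 = 8/(1228/7) - 7504 = 8*(7/1228) - 7504 = 14/307 - 7504 = -2303714/307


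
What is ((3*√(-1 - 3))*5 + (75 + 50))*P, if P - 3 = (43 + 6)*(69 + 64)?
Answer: 815000 + 195600*I ≈ 8.15e+5 + 1.956e+5*I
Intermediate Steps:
P = 6520 (P = 3 + (43 + 6)*(69 + 64) = 3 + 49*133 = 3 + 6517 = 6520)
((3*√(-1 - 3))*5 + (75 + 50))*P = ((3*√(-1 - 3))*5 + (75 + 50))*6520 = ((3*√(-4))*5 + 125)*6520 = ((3*(2*I))*5 + 125)*6520 = ((6*I)*5 + 125)*6520 = (30*I + 125)*6520 = (125 + 30*I)*6520 = 815000 + 195600*I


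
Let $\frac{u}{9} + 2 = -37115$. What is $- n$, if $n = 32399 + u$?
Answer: $301654$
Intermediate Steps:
$u = -334053$ ($u = -18 + 9 \left(-37115\right) = -18 - 334035 = -334053$)
$n = -301654$ ($n = 32399 - 334053 = -301654$)
$- n = \left(-1\right) \left(-301654\right) = 301654$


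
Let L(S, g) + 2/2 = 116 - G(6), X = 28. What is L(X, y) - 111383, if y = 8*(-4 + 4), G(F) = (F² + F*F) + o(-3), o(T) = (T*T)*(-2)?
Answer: -111322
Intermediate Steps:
o(T) = -2*T² (o(T) = T²*(-2) = -2*T²)
G(F) = -18 + 2*F² (G(F) = (F² + F*F) - 2*(-3)² = (F² + F²) - 2*9 = 2*F² - 18 = -18 + 2*F²)
y = 0 (y = 8*0 = 0)
L(S, g) = 61 (L(S, g) = -1 + (116 - (-18 + 2*6²)) = -1 + (116 - (-18 + 2*36)) = -1 + (116 - (-18 + 72)) = -1 + (116 - 1*54) = -1 + (116 - 54) = -1 + 62 = 61)
L(X, y) - 111383 = 61 - 111383 = -111322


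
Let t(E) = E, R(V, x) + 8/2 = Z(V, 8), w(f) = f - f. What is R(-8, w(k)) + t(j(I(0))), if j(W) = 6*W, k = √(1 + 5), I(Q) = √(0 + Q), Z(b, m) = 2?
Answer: -2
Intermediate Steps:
I(Q) = √Q
k = √6 ≈ 2.4495
w(f) = 0
R(V, x) = -2 (R(V, x) = -4 + 2 = -2)
R(-8, w(k)) + t(j(I(0))) = -2 + 6*√0 = -2 + 6*0 = -2 + 0 = -2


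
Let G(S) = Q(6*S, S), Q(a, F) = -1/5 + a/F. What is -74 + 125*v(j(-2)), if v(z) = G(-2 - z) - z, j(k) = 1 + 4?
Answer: 26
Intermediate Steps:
j(k) = 5
Q(a, F) = -⅕ + a/F (Q(a, F) = -1*⅕ + a/F = -⅕ + a/F)
G(S) = 29/5 (G(S) = (6*S - S/5)/S = (29*S/5)/S = 29/5)
v(z) = 29/5 - z
-74 + 125*v(j(-2)) = -74 + 125*(29/5 - 1*5) = -74 + 125*(29/5 - 5) = -74 + 125*(⅘) = -74 + 100 = 26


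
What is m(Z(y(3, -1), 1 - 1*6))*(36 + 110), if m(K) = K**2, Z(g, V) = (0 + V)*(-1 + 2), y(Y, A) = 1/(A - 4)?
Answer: 3650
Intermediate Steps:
y(Y, A) = 1/(-4 + A)
Z(g, V) = V (Z(g, V) = V*1 = V)
m(Z(y(3, -1), 1 - 1*6))*(36 + 110) = (1 - 1*6)**2*(36 + 110) = (1 - 6)**2*146 = (-5)**2*146 = 25*146 = 3650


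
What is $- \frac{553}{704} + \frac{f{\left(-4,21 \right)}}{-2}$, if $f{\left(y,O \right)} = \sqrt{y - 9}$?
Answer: $- \frac{553}{704} - \frac{i \sqrt{13}}{2} \approx -0.78551 - 1.8028 i$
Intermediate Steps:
$f{\left(y,O \right)} = \sqrt{-9 + y}$
$- \frac{553}{704} + \frac{f{\left(-4,21 \right)}}{-2} = - \frac{553}{704} + \frac{\sqrt{-9 - 4}}{-2} = \left(-553\right) \frac{1}{704} + \sqrt{-13} \left(- \frac{1}{2}\right) = - \frac{553}{704} + i \sqrt{13} \left(- \frac{1}{2}\right) = - \frac{553}{704} - \frac{i \sqrt{13}}{2}$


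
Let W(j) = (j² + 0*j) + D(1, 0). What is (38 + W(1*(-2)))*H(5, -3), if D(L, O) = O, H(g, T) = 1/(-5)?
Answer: -42/5 ≈ -8.4000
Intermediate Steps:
H(g, T) = -⅕
W(j) = j² (W(j) = (j² + 0*j) + 0 = (j² + 0) + 0 = j² + 0 = j²)
(38 + W(1*(-2)))*H(5, -3) = (38 + (1*(-2))²)*(-⅕) = (38 + (-2)²)*(-⅕) = (38 + 4)*(-⅕) = 42*(-⅕) = -42/5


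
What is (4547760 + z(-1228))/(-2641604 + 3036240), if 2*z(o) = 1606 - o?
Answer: 4549177/394636 ≈ 11.528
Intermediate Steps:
z(o) = 803 - o/2 (z(o) = (1606 - o)/2 = 803 - o/2)
(4547760 + z(-1228))/(-2641604 + 3036240) = (4547760 + (803 - ½*(-1228)))/(-2641604 + 3036240) = (4547760 + (803 + 614))/394636 = (4547760 + 1417)*(1/394636) = 4549177*(1/394636) = 4549177/394636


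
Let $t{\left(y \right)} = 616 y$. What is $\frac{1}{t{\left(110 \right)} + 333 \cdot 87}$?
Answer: $\frac{1}{96731} \approx 1.0338 \cdot 10^{-5}$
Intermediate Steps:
$\frac{1}{t{\left(110 \right)} + 333 \cdot 87} = \frac{1}{616 \cdot 110 + 333 \cdot 87} = \frac{1}{67760 + 28971} = \frac{1}{96731}$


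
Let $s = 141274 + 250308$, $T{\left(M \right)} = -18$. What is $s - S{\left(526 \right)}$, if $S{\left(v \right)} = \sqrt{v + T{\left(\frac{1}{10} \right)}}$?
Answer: $391582 - 2 \sqrt{127} \approx 3.9156 \cdot 10^{5}$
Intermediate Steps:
$S{\left(v \right)} = \sqrt{-18 + v}$ ($S{\left(v \right)} = \sqrt{v - 18} = \sqrt{-18 + v}$)
$s = 391582$
$s - S{\left(526 \right)} = 391582 - \sqrt{-18 + 526} = 391582 - \sqrt{508} = 391582 - 2 \sqrt{127}$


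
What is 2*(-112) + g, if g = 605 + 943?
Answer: 1324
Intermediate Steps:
g = 1548
2*(-112) + g = 2*(-112) + 1548 = -224 + 1548 = 1324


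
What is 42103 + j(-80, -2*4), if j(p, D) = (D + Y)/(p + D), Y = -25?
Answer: 336827/8 ≈ 42103.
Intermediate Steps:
j(p, D) = (-25 + D)/(D + p) (j(p, D) = (D - 25)/(p + D) = (-25 + D)/(D + p))
42103 + j(-80, -2*4) = 42103 + (-25 - 2*4)/(-2*4 - 80) = 42103 + (-25 - 8)/(-8 - 80) = 42103 - 33/(-88) = 42103 - 1/88*(-33) = 42103 + 3/8 = 336827/8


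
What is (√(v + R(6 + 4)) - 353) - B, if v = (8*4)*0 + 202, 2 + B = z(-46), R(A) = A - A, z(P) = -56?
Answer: -295 + √202 ≈ -280.79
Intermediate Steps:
R(A) = 0
B = -58 (B = -2 - 56 = -58)
v = 202 (v = 32*0 + 202 = 0 + 202 = 202)
(√(v + R(6 + 4)) - 353) - B = (√(202 + 0) - 353) - 1*(-58) = (√202 - 353) + 58 = (-353 + √202) + 58 = -295 + √202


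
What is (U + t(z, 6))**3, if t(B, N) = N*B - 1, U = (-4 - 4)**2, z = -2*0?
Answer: 250047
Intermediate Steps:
z = 0
U = 64 (U = (-8)**2 = 64)
t(B, N) = -1 + B*N (t(B, N) = B*N - 1 = -1 + B*N)
(U + t(z, 6))**3 = (64 + (-1 + 0*6))**3 = (64 + (-1 + 0))**3 = (64 - 1)**3 = 63**3 = 250047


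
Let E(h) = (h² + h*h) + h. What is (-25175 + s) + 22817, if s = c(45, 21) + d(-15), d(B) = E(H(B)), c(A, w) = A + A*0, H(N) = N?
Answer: -1878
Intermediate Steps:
c(A, w) = A (c(A, w) = A + 0 = A)
E(h) = h + 2*h² (E(h) = (h² + h²) + h = 2*h² + h = h + 2*h²)
d(B) = B*(1 + 2*B)
s = 480 (s = 45 - 15*(1 + 2*(-15)) = 45 - 15*(1 - 30) = 45 - 15*(-29) = 45 + 435 = 480)
(-25175 + s) + 22817 = (-25175 + 480) + 22817 = -24695 + 22817 = -1878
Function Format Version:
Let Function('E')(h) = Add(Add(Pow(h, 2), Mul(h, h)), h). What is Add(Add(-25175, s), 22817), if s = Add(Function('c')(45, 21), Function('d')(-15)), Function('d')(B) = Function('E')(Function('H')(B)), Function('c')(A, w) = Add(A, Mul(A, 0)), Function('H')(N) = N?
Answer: -1878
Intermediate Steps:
Function('c')(A, w) = A (Function('c')(A, w) = Add(A, 0) = A)
Function('E')(h) = Add(h, Mul(2, Pow(h, 2))) (Function('E')(h) = Add(Add(Pow(h, 2), Pow(h, 2)), h) = Add(Mul(2, Pow(h, 2)), h) = Add(h, Mul(2, Pow(h, 2))))
Function('d')(B) = Mul(B, Add(1, Mul(2, B)))
s = 480 (s = Add(45, Mul(-15, Add(1, Mul(2, -15)))) = Add(45, Mul(-15, Add(1, -30))) = Add(45, Mul(-15, -29)) = Add(45, 435) = 480)
Add(Add(-25175, s), 22817) = Add(Add(-25175, 480), 22817) = Add(-24695, 22817) = -1878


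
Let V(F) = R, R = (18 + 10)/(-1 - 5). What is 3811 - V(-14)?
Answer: 11447/3 ≈ 3815.7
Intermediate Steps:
R = -14/3 (R = 28/(-6) = 28*(-⅙) = -14/3 ≈ -4.6667)
V(F) = -14/3
3811 - V(-14) = 3811 - 1*(-14/3) = 3811 + 14/3 = 11447/3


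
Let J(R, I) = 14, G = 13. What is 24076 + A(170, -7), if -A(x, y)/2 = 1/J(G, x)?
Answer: 168531/7 ≈ 24076.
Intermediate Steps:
A(x, y) = -1/7 (A(x, y) = -2/14 = -2*1/14 = -1/7)
24076 + A(170, -7) = 24076 - 1/7 = 168531/7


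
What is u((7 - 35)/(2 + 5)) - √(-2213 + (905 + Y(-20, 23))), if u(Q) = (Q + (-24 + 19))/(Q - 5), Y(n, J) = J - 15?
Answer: 1 - 10*I*√13 ≈ 1.0 - 36.056*I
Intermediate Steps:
Y(n, J) = -15 + J
u(Q) = 1 (u(Q) = (Q - 5)/(-5 + Q) = (-5 + Q)/(-5 + Q) = 1)
u((7 - 35)/(2 + 5)) - √(-2213 + (905 + Y(-20, 23))) = 1 - √(-2213 + (905 + (-15 + 23))) = 1 - √(-2213 + (905 + 8)) = 1 - √(-2213 + 913) = 1 - √(-1300) = 1 - 10*I*√13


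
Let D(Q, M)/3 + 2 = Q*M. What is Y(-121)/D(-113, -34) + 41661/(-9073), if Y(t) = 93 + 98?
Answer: -478201777/104520960 ≈ -4.5752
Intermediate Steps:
D(Q, M) = -6 + 3*M*Q (D(Q, M) = -6 + 3*(Q*M) = -6 + 3*(M*Q) = -6 + 3*M*Q)
Y(t) = 191
Y(-121)/D(-113, -34) + 41661/(-9073) = 191/(-6 + 3*(-34)*(-113)) + 41661/(-9073) = 191/(-6 + 11526) + 41661*(-1/9073) = 191/11520 - 41661/9073 = -478201777/104520960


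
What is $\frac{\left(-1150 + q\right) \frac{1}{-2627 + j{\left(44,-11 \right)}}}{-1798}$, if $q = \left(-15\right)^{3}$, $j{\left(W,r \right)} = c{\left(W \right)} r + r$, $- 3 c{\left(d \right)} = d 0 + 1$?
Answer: $- \frac{13575}{14209594} \approx -0.00095534$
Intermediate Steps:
$c{\left(d \right)} = - \frac{1}{3}$ ($c{\left(d \right)} = - \frac{d 0 + 1}{3} = - \frac{0 + 1}{3} = \left(- \frac{1}{3}\right) 1 = - \frac{1}{3}$)
$j{\left(W,r \right)} = \frac{2 r}{3}$ ($j{\left(W,r \right)} = - \frac{r}{3} + r = \frac{2 r}{3}$)
$q = -3375$
$\frac{\left(-1150 + q\right) \frac{1}{-2627 + j{\left(44,-11 \right)}}}{-1798} = \frac{\left(-1150 - 3375\right) \frac{1}{-2627 + \frac{2}{3} \left(-11\right)}}{-1798} = - \frac{4525}{-2627 - \frac{22}{3}} \left(- \frac{1}{1798}\right) = - \frac{4525}{- \frac{7903}{3}} \left(- \frac{1}{1798}\right) = \left(-4525\right) \left(- \frac{3}{7903}\right) \left(- \frac{1}{1798}\right) = \frac{13575}{7903} \left(- \frac{1}{1798}\right) = - \frac{13575}{14209594}$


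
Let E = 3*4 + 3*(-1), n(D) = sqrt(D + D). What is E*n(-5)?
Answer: 9*I*sqrt(10) ≈ 28.461*I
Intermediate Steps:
n(D) = sqrt(2)*sqrt(D) (n(D) = sqrt(2*D) = sqrt(2)*sqrt(D))
E = 9 (E = 12 - 3 = 9)
E*n(-5) = 9*(sqrt(2)*sqrt(-5)) = 9*(sqrt(2)*(I*sqrt(5))) = 9*(I*sqrt(10)) = 9*I*sqrt(10)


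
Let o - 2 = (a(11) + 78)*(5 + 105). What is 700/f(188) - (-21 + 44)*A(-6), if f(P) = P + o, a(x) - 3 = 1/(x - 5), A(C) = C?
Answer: 755418/5471 ≈ 138.08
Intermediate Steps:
a(x) = 3 + 1/(-5 + x) (a(x) = 3 + 1/(x - 5) = 3 + 1/(-5 + x))
o = 26791/3 (o = 2 + ((-14 + 3*11)/(-5 + 11) + 78)*(5 + 105) = 2 + ((-14 + 33)/6 + 78)*110 = 2 + ((⅙)*19 + 78)*110 = 2 + (19/6 + 78)*110 = 2 + (487/6)*110 = 2 + 26785/3 = 26791/3 ≈ 8930.3)
f(P) = 26791/3 + P (f(P) = P + 26791/3 = 26791/3 + P)
700/f(188) - (-21 + 44)*A(-6) = 700/(26791/3 + 188) - (-21 + 44)*(-6) = 700/(27355/3) - 23*(-6) = 700*(3/27355) - 1*(-138) = 420/5471 + 138 = 755418/5471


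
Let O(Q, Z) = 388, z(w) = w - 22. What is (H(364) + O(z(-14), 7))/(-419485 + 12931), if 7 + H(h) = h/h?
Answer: -191/203277 ≈ -0.00093960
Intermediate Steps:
z(w) = -22 + w
H(h) = -6 (H(h) = -7 + h/h = -7 + 1 = -6)
(H(364) + O(z(-14), 7))/(-419485 + 12931) = (-6 + 388)/(-419485 + 12931) = 382/(-406554) = 382*(-1/406554) = -191/203277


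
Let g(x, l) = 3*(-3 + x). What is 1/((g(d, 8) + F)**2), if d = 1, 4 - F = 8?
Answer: 1/100 ≈ 0.010000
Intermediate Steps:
F = -4 (F = 4 - 1*8 = 4 - 8 = -4)
g(x, l) = -9 + 3*x
1/((g(d, 8) + F)**2) = 1/(((-9 + 3*1) - 4)**2) = 1/(((-9 + 3) - 4)**2) = 1/((-6 - 4)**2) = 1/((-10)**2) = 1/100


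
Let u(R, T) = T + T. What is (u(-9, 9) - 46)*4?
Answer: -112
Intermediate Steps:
u(R, T) = 2*T
(u(-9, 9) - 46)*4 = (2*9 - 46)*4 = (18 - 46)*4 = -28*4 = -112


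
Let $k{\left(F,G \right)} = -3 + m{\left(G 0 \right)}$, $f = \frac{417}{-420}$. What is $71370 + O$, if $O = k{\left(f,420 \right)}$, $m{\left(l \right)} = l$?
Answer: $71367$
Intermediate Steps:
$f = - \frac{139}{140}$ ($f = 417 \left(- \frac{1}{420}\right) = - \frac{139}{140} \approx -0.99286$)
$k{\left(F,G \right)} = -3$ ($k{\left(F,G \right)} = -3 + G 0 = -3 + 0 = -3$)
$O = -3$
$71370 + O = 71370 - 3 = 71367$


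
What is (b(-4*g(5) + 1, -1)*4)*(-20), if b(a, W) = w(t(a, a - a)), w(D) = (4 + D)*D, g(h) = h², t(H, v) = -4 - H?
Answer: -752400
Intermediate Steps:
w(D) = D*(4 + D)
b(a, W) = -a*(-4 - a) (b(a, W) = (-4 - a)*(4 + (-4 - a)) = (-4 - a)*(-a) = -a*(-4 - a))
(b(-4*g(5) + 1, -1)*4)*(-20) = (((-4*5² + 1)*(4 + (-4*5² + 1)))*4)*(-20) = (((-4*25 + 1)*(4 + (-4*25 + 1)))*4)*(-20) = (((-100 + 1)*(4 + (-100 + 1)))*4)*(-20) = (-99*(4 - 99)*4)*(-20) = (-99*(-95)*4)*(-20) = (9405*4)*(-20) = 37620*(-20) = -752400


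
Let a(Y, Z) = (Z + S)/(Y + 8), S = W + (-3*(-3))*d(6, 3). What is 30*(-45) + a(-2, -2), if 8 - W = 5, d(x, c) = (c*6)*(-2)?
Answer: -8423/6 ≈ -1403.8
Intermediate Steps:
d(x, c) = -12*c (d(x, c) = (6*c)*(-2) = -12*c)
W = 3 (W = 8 - 1*5 = 8 - 5 = 3)
S = -321 (S = 3 + (-3*(-3))*(-12*3) = 3 + 9*(-36) = 3 - 324 = -321)
a(Y, Z) = (-321 + Z)/(8 + Y) (a(Y, Z) = (Z - 321)/(Y + 8) = (-321 + Z)/(8 + Y))
30*(-45) + a(-2, -2) = 30*(-45) + (-321 - 2)/(8 - 2) = -1350 - 323/6 = -8423/6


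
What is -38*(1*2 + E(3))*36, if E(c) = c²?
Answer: -15048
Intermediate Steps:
-38*(1*2 + E(3))*36 = -38*(1*2 + 3²)*36 = -38*(2 + 9)*36 = -38*11*36 = -418*36 = -15048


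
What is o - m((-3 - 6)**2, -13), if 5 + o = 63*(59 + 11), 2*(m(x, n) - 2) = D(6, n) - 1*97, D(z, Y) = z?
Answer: 8897/2 ≈ 4448.5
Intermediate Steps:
m(x, n) = -87/2 (m(x, n) = 2 + (6 - 1*97)/2 = 2 + (6 - 97)/2 = 2 + (1/2)*(-91) = 2 - 91/2 = -87/2)
o = 4405 (o = -5 + 63*(59 + 11) = -5 + 63*70 = -5 + 4410 = 4405)
o - m((-3 - 6)**2, -13) = 4405 - 1*(-87/2) = 4405 + 87/2 = 8897/2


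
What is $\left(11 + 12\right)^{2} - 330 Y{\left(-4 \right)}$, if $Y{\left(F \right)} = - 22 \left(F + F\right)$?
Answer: $-57551$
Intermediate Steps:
$Y{\left(F \right)} = - 44 F$ ($Y{\left(F \right)} = - 22 \cdot 2 F = - 44 F$)
$\left(11 + 12\right)^{2} - 330 Y{\left(-4 \right)} = \left(11 + 12\right)^{2} - 330 \left(\left(-44\right) \left(-4\right)\right) = 23^{2} - 58080 = 529 - 58080 = -57551$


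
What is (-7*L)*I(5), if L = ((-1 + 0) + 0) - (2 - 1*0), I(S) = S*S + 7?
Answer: 672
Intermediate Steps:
I(S) = 7 + S² (I(S) = S² + 7 = 7 + S²)
L = -3 (L = (-1 + 0) - (2 + 0) = -1 - 1*2 = -1 - 2 = -3)
(-7*L)*I(5) = (-7*(-3))*(7 + 5²) = 21*(7 + 25) = 21*32 = 672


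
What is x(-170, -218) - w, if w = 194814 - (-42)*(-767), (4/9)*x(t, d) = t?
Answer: -325965/2 ≈ -1.6298e+5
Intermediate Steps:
x(t, d) = 9*t/4
w = 162600 (w = 194814 - 1*32214 = 194814 - 32214 = 162600)
x(-170, -218) - w = (9/4)*(-170) - 1*162600 = -765/2 - 162600 = -325965/2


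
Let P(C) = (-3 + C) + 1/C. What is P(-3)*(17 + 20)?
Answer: -703/3 ≈ -234.33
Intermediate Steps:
P(C) = -3 + C + 1/C
P(-3)*(17 + 20) = (-3 - 3 + 1/(-3))*(17 + 20) = (-3 - 3 - 1/3)*37 = -19/3*37 = -703/3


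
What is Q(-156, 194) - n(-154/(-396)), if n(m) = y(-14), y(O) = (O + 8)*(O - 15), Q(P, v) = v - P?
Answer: 176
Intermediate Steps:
y(O) = (-15 + O)*(8 + O) (y(O) = (8 + O)*(-15 + O) = (-15 + O)*(8 + O))
n(m) = 174 (n(m) = -120 + (-14)**2 - 7*(-14) = -120 + 196 + 98 = 174)
Q(-156, 194) - n(-154/(-396)) = (194 - 1*(-156)) - 1*174 = (194 + 156) - 174 = 350 - 174 = 176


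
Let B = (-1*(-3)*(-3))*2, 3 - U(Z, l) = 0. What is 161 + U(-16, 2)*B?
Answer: 107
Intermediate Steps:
U(Z, l) = 3 (U(Z, l) = 3 - 1*0 = 3 + 0 = 3)
B = -18 (B = (3*(-3))*2 = -9*2 = -18)
161 + U(-16, 2)*B = 161 + 3*(-18) = 161 - 54 = 107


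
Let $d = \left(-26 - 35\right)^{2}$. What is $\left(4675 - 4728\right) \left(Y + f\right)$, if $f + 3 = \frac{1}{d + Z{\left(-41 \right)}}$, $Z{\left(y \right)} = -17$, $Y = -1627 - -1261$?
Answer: $\frac{72439075}{3704} \approx 19557.0$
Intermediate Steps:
$Y = -366$ ($Y = -1627 + 1261 = -366$)
$d = 3721$ ($d = \left(-61\right)^{2} = 3721$)
$f = - \frac{11111}{3704}$ ($f = -3 + \frac{1}{3721 - 17} = -3 + \frac{1}{3704} = - \frac{11111}{3704} \approx -2.9997$)
$\left(4675 - 4728\right) \left(Y + f\right) = \left(4675 - 4728\right) \left(-366 - \frac{11111}{3704}\right) = \left(-53\right) \left(- \frac{1366775}{3704}\right) = \frac{72439075}{3704}$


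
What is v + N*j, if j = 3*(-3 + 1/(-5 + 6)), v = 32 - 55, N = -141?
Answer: 823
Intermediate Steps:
v = -23
j = -6 (j = 3*(-3 + 1/1) = 3*(-3 + 1) = 3*(-2) = -6)
v + N*j = -23 - 141*(-6) = -23 + 846 = 823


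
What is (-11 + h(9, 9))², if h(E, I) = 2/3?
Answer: 961/9 ≈ 106.78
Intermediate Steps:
h(E, I) = ⅔ (h(E, I) = 2*(⅓) = ⅔)
(-11 + h(9, 9))² = (-11 + ⅔)² = (-31/3)² = 961/9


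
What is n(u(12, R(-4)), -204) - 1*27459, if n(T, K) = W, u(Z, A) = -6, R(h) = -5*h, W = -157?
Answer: -27616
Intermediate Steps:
n(T, K) = -157
n(u(12, R(-4)), -204) - 1*27459 = -157 - 1*27459 = -157 - 27459 = -27616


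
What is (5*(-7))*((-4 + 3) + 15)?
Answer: -490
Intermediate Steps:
(5*(-7))*((-4 + 3) + 15) = -35*(-1 + 15) = -35*14 = -490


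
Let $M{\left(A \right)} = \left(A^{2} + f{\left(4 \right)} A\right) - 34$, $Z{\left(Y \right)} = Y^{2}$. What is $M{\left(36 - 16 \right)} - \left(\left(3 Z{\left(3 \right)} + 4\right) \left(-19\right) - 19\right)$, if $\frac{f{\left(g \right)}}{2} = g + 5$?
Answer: $1334$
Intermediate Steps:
$f{\left(g \right)} = 10 + 2 g$ ($f{\left(g \right)} = 2 \left(g + 5\right) = 2 \left(5 + g\right) = 10 + 2 g$)
$M{\left(A \right)} = -34 + A^{2} + 18 A$ ($M{\left(A \right)} = \left(A^{2} + \left(10 + 2 \cdot 4\right) A\right) - 34 = \left(A^{2} + \left(10 + 8\right) A\right) - 34 = \left(A^{2} + 18 A\right) - 34 = -34 + A^{2} + 18 A$)
$M{\left(36 - 16 \right)} - \left(\left(3 Z{\left(3 \right)} + 4\right) \left(-19\right) - 19\right) = \left(-34 + \left(36 - 16\right)^{2} + 18 \left(36 - 16\right)\right) - \left(\left(3 \cdot 3^{2} + 4\right) \left(-19\right) - 19\right) = \left(-34 + \left(36 - 16\right)^{2} + 18 \left(36 - 16\right)\right) - \left(\left(3 \cdot 9 + 4\right) \left(-19\right) - 19\right) = \left(-34 + 20^{2} + 18 \cdot 20\right) - \left(\left(27 + 4\right) \left(-19\right) - 19\right) = \left(-34 + 400 + 360\right) - \left(31 \left(-19\right) - 19\right) = 726 - \left(-589 - 19\right) = 726 - -608 = 726 + 608 = 1334$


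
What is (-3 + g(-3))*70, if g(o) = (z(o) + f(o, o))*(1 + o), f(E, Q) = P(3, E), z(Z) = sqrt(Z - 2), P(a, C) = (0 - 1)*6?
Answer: 630 - 140*I*sqrt(5) ≈ 630.0 - 313.05*I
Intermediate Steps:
P(a, C) = -6 (P(a, C) = -1*6 = -6)
z(Z) = sqrt(-2 + Z)
f(E, Q) = -6
g(o) = (1 + o)*(-6 + sqrt(-2 + o)) (g(o) = (sqrt(-2 + o) - 6)*(1 + o) = (-6 + sqrt(-2 + o))*(1 + o) = (1 + o)*(-6 + sqrt(-2 + o)))
(-3 + g(-3))*70 = (-3 + (-6 + sqrt(-2 - 3) - 6*(-3) - 3*sqrt(-2 - 3)))*70 = (-3 + (-6 + sqrt(-5) + 18 - 3*I*sqrt(5)))*70 = (-3 + (-6 + I*sqrt(5) + 18 - 3*I*sqrt(5)))*70 = (-3 + (12 - 2*I*sqrt(5)))*70 = (9 - 2*I*sqrt(5))*70 = 630 - 140*I*sqrt(5)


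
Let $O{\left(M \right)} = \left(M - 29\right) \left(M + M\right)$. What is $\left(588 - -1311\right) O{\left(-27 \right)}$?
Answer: $5742576$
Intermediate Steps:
$O{\left(M \right)} = 2 M \left(-29 + M\right)$ ($O{\left(M \right)} = \left(-29 + M\right) 2 M = 2 M \left(-29 + M\right)$)
$\left(588 - -1311\right) O{\left(-27 \right)} = \left(588 - -1311\right) 2 \left(-27\right) \left(-29 - 27\right) = \left(588 + 1311\right) 2 \left(-27\right) \left(-56\right) = 1899 \cdot 3024 = 5742576$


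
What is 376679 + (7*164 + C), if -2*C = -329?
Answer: 755983/2 ≈ 3.7799e+5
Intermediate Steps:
C = 329/2 (C = -½*(-329) = 329/2 ≈ 164.50)
376679 + (7*164 + C) = 376679 + (7*164 + 329/2) = 376679 + (1148 + 329/2) = 376679 + 2625/2 = 755983/2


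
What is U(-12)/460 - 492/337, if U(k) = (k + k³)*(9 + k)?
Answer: 76641/7751 ≈ 9.8879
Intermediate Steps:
U(k) = (9 + k)*(k + k³)
U(-12)/460 - 492/337 = -12*(9 - 12 + (-12)³ + 9*(-12)²)/460 - 492/337 = -12*(9 - 12 - 1728 + 9*144)*(1/460) - 492*1/337 = -12*(9 - 12 - 1728 + 1296)*(1/460) - 492/337 = -12*(-435)*(1/460) - 492/337 = 5220*(1/460) - 492/337 = 261/23 - 492/337 = 76641/7751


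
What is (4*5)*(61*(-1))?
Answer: -1220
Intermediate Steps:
(4*5)*(61*(-1)) = 20*(-61) = -1220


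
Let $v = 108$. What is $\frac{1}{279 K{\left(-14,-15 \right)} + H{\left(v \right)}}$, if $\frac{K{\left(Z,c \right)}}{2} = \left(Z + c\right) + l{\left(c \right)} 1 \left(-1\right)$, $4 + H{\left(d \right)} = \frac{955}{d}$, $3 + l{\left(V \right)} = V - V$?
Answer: $- \frac{108}{1566341} \approx -6.895 \cdot 10^{-5}$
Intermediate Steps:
$l{\left(V \right)} = -3$ ($l{\left(V \right)} = -3 + \left(V - V\right) = -3 + 0 = -3$)
$H{\left(d \right)} = -4 + \frac{955}{d}$
$K{\left(Z,c \right)} = 6 + 2 Z + 2 c$ ($K{\left(Z,c \right)} = 2 \left(\left(Z + c\right) + \left(-3\right) 1 \left(-1\right)\right) = 2 \left(\left(Z + c\right) - -3\right) = 2 \left(\left(Z + c\right) + 3\right) = 2 \left(3 + Z + c\right) = 6 + 2 Z + 2 c$)
$\frac{1}{279 K{\left(-14,-15 \right)} + H{\left(v \right)}} = \frac{1}{279 \left(6 + 2 \left(-14\right) + 2 \left(-15\right)\right) - \left(4 - \frac{955}{108}\right)} = \frac{1}{279 \left(6 - 28 - 30\right) + \left(-4 + 955 \cdot \frac{1}{108}\right)} = \frac{1}{279 \left(-52\right) + \left(-4 + \frac{955}{108}\right)} = \frac{1}{-14508 + \frac{523}{108}} = \frac{1}{- \frac{1566341}{108}} = - \frac{108}{1566341}$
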